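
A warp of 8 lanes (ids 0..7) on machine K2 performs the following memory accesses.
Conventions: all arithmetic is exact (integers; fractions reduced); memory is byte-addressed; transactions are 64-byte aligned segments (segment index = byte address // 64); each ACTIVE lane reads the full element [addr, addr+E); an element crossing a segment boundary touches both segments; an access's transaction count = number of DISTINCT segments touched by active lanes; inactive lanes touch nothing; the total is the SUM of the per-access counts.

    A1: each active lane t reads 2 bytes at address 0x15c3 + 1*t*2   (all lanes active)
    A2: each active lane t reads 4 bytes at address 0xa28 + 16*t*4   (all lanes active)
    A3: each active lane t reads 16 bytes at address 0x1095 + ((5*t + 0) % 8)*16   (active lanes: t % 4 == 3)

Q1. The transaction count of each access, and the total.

A1: 1 transaction
A2: 8 transactions
A3: 2 transactions

Answer: 1,8,2; total 11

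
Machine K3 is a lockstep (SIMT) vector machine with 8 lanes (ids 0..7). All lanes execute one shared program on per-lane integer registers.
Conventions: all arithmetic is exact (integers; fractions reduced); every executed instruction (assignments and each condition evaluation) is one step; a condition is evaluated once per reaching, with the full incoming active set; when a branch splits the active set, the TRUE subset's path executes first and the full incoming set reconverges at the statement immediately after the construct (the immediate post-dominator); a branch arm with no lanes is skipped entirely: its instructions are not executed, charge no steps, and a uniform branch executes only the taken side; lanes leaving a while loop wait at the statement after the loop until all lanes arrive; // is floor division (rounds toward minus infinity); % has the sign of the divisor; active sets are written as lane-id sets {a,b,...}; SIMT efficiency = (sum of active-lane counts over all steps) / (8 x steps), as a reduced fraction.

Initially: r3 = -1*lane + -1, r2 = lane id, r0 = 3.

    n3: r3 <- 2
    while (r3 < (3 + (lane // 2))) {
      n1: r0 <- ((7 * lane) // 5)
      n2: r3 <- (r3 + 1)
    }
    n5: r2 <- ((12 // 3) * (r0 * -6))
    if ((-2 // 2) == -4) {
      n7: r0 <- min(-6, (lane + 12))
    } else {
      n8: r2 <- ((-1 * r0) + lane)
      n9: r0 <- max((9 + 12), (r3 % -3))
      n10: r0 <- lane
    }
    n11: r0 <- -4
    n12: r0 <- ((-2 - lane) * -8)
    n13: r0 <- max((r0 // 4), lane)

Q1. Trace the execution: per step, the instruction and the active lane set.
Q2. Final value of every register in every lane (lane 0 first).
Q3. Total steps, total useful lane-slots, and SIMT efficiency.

step 0: r3 <- 2                      {0,1,2,3,4,5,6,7}
step 1: eval (r3 < (3 + (lane // 2))) {0,1,2,3,4,5,6,7}
step 2: r0 <- ((7 * lane) // 5)      {0,1,2,3,4,5,6,7}
step 3: r3 <- (r3 + 1)               {0,1,2,3,4,5,6,7}
step 4: eval (r3 < (3 + (lane // 2))) {0,1,2,3,4,5,6,7}
step 5: r0 <- ((7 * lane) // 5)      {2,3,4,5,6,7}
step 6: r3 <- (r3 + 1)               {2,3,4,5,6,7}
step 7: eval (r3 < (3 + (lane // 2))) {2,3,4,5,6,7}
step 8: r0 <- ((7 * lane) // 5)      {4,5,6,7}
step 9: r3 <- (r3 + 1)               {4,5,6,7}
step 10: eval (r3 < (3 + (lane // 2))) {4,5,6,7}
step 11: r0 <- ((7 * lane) // 5)      {6,7}
step 12: r3 <- (r3 + 1)               {6,7}
step 13: eval (r3 < (3 + (lane // 2))) {6,7}
step 14: r2 <- ((12 // 3) * (r0 * -6)) {0,1,2,3,4,5,6,7}
step 15: eval ((-2 // 2) == -4)       {0,1,2,3,4,5,6,7}
step 16: r2 <- ((-1 * r0) + lane)     {0,1,2,3,4,5,6,7}
step 17: r0 <- max((9 + 12), (r3 % -3)) {0,1,2,3,4,5,6,7}
step 18: r0 <- lane                   {0,1,2,3,4,5,6,7}
step 19: r0 <- -4                     {0,1,2,3,4,5,6,7}
step 20: r0 <- ((-2 - lane) * -8)     {0,1,2,3,4,5,6,7}
step 21: r0 <- max((r0 // 4), lane)   {0,1,2,3,4,5,6,7}

Answer: 22 steps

r3: 3,3,4,4,5,5,6,6
r2: 0,0,0,-1,-1,-2,-2,-2
r0: 4,6,8,10,12,14,16,18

steps = 22; useful = 140; efficiency = 140/176 = 35/44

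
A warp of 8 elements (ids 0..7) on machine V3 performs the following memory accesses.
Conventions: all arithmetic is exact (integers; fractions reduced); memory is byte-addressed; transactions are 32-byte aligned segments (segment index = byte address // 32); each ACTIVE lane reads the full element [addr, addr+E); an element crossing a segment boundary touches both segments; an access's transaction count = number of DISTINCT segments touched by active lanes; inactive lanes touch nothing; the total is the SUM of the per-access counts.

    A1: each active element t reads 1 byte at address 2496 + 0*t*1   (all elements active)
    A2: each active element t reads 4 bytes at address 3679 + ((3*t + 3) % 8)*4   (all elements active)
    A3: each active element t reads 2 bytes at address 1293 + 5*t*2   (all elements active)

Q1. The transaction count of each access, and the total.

A1: 1 transaction
A2: 2 transactions
A3: 3 transactions

Answer: 1,2,3; total 6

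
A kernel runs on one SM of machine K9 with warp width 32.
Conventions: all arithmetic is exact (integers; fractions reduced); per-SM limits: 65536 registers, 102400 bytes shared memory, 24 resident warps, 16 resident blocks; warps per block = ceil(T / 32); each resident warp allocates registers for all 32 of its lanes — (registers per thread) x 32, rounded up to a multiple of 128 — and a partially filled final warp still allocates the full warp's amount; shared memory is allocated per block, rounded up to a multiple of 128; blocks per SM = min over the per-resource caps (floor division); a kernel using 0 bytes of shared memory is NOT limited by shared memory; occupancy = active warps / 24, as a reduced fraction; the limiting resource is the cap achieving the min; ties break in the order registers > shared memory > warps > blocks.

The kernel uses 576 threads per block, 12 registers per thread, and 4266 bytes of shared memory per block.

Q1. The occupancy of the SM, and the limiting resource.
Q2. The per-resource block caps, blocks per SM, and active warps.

Answer: occupancy 3/4, limited by warps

registers: 9 blocks
shared memory: 23 blocks
warps: 1 block
blocks: 16 blocks

Answer: 1 block, 18 active warps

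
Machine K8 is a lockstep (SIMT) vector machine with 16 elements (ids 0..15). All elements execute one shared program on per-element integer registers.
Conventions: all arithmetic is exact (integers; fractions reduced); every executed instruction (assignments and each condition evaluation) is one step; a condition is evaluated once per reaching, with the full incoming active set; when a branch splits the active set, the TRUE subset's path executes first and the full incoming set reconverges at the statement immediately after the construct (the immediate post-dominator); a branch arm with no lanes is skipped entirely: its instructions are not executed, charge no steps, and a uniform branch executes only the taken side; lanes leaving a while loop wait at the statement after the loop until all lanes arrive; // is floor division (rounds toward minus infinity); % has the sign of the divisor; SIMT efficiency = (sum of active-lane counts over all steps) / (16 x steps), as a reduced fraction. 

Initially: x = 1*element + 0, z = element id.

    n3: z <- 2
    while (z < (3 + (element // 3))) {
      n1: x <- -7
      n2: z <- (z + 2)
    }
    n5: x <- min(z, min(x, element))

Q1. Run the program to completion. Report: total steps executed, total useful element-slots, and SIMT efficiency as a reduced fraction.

Answer: 12 steps, 138 useful, 23/32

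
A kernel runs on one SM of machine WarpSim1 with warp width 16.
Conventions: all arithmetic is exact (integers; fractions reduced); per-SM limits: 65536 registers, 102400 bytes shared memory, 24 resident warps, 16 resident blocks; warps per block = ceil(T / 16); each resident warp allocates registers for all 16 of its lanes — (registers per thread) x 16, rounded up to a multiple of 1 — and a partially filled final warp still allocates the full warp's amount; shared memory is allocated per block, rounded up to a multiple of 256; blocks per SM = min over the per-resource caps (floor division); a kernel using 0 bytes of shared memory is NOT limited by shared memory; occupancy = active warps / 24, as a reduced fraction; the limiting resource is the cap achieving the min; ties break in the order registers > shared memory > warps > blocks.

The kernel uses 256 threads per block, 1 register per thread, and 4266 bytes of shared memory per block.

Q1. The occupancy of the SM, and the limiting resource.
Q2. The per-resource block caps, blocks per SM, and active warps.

Answer: occupancy 2/3, limited by warps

registers: 256 blocks
shared memory: 23 blocks
warps: 1 block
blocks: 16 blocks

Answer: 1 block, 16 active warps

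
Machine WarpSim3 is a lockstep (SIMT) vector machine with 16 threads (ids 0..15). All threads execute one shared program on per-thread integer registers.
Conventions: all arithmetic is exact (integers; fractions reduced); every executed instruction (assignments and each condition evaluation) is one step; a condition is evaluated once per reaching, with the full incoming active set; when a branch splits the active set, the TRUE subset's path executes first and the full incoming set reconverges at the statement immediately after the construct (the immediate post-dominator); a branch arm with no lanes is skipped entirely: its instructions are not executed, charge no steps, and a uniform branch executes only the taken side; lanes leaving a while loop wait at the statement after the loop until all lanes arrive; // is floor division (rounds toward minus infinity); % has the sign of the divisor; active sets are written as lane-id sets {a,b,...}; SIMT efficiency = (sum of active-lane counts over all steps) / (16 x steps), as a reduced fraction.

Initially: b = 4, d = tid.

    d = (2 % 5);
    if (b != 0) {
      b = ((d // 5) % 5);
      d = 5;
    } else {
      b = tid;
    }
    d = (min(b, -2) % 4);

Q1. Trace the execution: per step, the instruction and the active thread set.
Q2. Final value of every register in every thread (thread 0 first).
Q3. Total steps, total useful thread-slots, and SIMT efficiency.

step 0: d <- (2 % 5)                 {0,1,2,3,4,5,6,7,8,9,10,11,12,13,14,15}
step 1: eval (b != 0)                {0,1,2,3,4,5,6,7,8,9,10,11,12,13,14,15}
step 2: b <- ((d // 5) % 5)          {0,1,2,3,4,5,6,7,8,9,10,11,12,13,14,15}
step 3: d <- 5                       {0,1,2,3,4,5,6,7,8,9,10,11,12,13,14,15}
step 4: d <- (min(b, -2) % 4)        {0,1,2,3,4,5,6,7,8,9,10,11,12,13,14,15}

Answer: 5 steps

b: 0,0,0,0,0,0,0,0,0,0,0,0,0,0,0,0
d: 2,2,2,2,2,2,2,2,2,2,2,2,2,2,2,2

steps = 5; useful = 80; efficiency = 80/80 = 1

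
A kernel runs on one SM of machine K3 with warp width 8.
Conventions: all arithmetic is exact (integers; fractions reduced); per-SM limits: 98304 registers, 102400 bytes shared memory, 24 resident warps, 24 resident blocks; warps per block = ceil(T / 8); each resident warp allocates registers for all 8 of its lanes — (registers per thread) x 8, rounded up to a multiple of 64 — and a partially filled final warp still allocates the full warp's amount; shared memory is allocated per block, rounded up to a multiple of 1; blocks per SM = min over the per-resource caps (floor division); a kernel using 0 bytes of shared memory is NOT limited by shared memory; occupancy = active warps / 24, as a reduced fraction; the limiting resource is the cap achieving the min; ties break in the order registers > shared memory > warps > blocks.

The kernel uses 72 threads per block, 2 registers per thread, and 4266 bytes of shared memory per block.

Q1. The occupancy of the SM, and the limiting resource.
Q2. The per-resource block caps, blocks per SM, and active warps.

Answer: occupancy 3/4, limited by warps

registers: 170 blocks
shared memory: 24 blocks
warps: 2 blocks
blocks: 24 blocks

Answer: 2 blocks, 18 active warps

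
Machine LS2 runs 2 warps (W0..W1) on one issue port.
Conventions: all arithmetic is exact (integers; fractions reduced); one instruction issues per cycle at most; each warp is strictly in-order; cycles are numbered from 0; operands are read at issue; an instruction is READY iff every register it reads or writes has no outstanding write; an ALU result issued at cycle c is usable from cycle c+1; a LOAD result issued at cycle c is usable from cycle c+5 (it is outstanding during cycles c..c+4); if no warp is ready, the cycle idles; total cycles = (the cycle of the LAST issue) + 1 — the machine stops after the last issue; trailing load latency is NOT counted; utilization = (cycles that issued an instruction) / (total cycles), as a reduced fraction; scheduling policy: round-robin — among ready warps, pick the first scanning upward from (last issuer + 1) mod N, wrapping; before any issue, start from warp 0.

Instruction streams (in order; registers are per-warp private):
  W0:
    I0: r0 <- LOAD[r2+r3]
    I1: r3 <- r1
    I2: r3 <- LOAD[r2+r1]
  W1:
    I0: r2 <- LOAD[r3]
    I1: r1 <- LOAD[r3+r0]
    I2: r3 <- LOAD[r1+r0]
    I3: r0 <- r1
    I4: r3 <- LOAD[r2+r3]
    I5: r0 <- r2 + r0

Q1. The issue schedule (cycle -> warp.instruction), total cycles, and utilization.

cycle 0: W0.I0
cycle 1: W1.I0
cycle 2: W0.I1
cycle 3: W1.I1
cycle 4: W0.I2
cycle 5: idle
cycle 6: idle
cycle 7: idle
cycle 8: W1.I2
cycle 9: W1.I3
cycle 10: idle
cycle 11: idle
cycle 12: idle
cycle 13: W1.I4
cycle 14: W1.I5

Answer: 15 cycles, utilization 3/5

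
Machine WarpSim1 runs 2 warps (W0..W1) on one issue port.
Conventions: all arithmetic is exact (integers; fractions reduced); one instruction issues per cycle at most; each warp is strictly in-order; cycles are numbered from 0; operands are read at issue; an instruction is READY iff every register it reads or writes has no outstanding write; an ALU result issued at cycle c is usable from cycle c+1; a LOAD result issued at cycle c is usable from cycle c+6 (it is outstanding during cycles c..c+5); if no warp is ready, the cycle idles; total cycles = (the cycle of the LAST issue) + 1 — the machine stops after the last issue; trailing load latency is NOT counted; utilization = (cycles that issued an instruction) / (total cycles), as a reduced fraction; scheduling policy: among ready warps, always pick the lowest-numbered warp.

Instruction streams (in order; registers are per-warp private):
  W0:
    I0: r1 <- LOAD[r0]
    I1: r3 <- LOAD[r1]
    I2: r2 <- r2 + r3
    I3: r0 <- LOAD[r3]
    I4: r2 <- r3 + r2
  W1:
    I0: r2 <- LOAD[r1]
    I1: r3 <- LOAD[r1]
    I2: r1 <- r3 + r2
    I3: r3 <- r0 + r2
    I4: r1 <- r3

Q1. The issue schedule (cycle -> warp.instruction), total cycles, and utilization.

cycle 0: W0.I0
cycle 1: W1.I0
cycle 2: W1.I1
cycle 3: idle
cycle 4: idle
cycle 5: idle
cycle 6: W0.I1
cycle 7: idle
cycle 8: W1.I2
cycle 9: W1.I3
cycle 10: W1.I4
cycle 11: idle
cycle 12: W0.I2
cycle 13: W0.I3
cycle 14: W0.I4

Answer: 15 cycles, utilization 2/3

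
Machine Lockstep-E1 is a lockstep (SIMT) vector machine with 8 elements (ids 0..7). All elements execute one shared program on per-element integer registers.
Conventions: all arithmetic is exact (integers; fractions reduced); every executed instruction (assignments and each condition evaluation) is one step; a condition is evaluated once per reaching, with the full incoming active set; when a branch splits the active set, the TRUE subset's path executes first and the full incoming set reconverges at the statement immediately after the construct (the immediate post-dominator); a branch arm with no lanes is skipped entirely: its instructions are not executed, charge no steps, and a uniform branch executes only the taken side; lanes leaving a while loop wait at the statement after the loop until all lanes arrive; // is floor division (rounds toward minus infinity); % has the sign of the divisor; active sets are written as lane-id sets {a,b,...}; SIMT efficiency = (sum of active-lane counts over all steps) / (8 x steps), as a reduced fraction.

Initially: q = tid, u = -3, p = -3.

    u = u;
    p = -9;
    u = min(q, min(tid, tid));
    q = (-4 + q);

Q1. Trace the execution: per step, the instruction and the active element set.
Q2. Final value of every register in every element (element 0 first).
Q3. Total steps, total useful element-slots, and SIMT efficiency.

step 0: u <- u                       {0,1,2,3,4,5,6,7}
step 1: p <- -9                      {0,1,2,3,4,5,6,7}
step 2: u <- min(q, min(tid, tid))   {0,1,2,3,4,5,6,7}
step 3: q <- (-4 + q)                {0,1,2,3,4,5,6,7}

Answer: 4 steps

q: -4,-3,-2,-1,0,1,2,3
u: 0,1,2,3,4,5,6,7
p: -9,-9,-9,-9,-9,-9,-9,-9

steps = 4; useful = 32; efficiency = 32/32 = 1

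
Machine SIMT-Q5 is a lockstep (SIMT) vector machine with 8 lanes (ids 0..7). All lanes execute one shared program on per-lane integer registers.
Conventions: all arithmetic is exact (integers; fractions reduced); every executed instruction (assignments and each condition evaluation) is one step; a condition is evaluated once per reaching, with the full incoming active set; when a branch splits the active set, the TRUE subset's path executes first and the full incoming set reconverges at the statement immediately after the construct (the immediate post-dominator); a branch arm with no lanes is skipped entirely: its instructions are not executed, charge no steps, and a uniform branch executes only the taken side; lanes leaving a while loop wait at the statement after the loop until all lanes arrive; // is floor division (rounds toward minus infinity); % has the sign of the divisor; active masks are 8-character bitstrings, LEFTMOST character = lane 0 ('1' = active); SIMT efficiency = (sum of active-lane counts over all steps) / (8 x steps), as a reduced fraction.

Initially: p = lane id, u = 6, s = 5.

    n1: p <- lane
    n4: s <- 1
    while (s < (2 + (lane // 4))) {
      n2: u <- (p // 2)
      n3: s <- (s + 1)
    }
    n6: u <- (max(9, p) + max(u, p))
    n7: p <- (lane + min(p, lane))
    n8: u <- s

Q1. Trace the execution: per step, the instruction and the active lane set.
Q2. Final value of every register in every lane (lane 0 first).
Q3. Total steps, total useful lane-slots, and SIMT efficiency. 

step 0: p <- lane                    11111111
step 1: s <- 1                       11111111
step 2: eval (s < (2 + (lane // 4))) 11111111
step 3: u <- (p // 2)                11111111
step 4: s <- (s + 1)                 11111111
step 5: eval (s < (2 + (lane // 4))) 11111111
step 6: u <- (p // 2)                00001111
step 7: s <- (s + 1)                 00001111
step 8: eval (s < (2 + (lane // 4))) 00001111
step 9: u <- (max(9, p) + max(u, p)) 11111111
step 10: p <- (lane + min(p, lane))   11111111
step 11: u <- s                       11111111

Answer: 12 steps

p: 0,2,4,6,8,10,12,14
u: 2,2,2,2,3,3,3,3
s: 2,2,2,2,3,3,3,3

steps = 12; useful = 84; efficiency = 84/96 = 7/8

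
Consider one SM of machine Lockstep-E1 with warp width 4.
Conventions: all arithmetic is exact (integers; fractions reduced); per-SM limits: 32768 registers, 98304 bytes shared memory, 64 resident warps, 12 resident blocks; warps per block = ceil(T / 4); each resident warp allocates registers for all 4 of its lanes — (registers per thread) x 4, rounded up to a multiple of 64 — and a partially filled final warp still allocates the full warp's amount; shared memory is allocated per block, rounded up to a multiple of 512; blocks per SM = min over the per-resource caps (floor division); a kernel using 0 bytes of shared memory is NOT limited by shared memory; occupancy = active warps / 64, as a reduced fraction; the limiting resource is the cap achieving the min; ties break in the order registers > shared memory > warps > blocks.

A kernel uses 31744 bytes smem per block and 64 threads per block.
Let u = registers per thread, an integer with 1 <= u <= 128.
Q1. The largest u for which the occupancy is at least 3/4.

Answer: u = 128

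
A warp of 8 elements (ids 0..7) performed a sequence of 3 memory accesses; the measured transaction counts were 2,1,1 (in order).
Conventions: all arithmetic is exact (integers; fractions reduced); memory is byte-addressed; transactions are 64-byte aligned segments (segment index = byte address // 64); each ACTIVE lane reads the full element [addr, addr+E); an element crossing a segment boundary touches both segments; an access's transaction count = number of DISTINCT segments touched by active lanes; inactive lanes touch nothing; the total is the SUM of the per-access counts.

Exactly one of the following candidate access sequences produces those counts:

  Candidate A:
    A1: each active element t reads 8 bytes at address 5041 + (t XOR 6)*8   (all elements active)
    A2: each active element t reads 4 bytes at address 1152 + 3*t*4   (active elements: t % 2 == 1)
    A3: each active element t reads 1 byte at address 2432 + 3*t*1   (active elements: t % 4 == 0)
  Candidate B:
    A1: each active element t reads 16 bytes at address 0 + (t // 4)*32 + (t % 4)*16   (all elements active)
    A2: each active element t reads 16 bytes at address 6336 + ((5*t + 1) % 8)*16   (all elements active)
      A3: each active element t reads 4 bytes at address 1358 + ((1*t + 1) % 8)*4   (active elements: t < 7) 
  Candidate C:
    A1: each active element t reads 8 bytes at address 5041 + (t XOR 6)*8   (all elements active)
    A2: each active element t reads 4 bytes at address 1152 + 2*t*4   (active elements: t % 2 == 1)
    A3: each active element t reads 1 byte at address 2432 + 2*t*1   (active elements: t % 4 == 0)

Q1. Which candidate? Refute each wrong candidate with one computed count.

A: A2 gives 2 transactions, not 1
B: A2 gives 2 transactions, not 1
C: all counts match (2,1,1)

Answer: C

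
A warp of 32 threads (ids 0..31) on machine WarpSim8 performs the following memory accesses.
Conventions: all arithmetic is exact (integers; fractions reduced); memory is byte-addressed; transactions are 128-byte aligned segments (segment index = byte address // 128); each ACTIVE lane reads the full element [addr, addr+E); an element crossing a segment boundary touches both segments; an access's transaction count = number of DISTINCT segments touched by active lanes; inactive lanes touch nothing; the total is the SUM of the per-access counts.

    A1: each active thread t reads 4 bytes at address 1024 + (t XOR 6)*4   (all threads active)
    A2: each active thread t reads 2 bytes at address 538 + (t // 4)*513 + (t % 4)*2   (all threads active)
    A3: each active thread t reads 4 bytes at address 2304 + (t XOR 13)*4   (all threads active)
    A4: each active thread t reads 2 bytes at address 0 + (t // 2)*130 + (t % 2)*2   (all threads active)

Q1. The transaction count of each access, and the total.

A1: 1 transaction
A2: 8 transactions
A3: 1 transaction
A4: 16 transactions

Answer: 1,8,1,16; total 26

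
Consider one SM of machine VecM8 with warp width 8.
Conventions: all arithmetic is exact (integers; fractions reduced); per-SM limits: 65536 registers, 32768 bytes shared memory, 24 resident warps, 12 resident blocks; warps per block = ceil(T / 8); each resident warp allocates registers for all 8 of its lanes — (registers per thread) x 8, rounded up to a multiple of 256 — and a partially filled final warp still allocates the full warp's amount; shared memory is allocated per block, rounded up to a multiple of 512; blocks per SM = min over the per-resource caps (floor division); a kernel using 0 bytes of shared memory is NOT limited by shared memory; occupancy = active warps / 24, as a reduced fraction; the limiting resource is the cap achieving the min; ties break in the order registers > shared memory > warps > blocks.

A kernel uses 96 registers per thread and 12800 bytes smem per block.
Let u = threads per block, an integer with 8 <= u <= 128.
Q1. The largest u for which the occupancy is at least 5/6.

Answer: u = 96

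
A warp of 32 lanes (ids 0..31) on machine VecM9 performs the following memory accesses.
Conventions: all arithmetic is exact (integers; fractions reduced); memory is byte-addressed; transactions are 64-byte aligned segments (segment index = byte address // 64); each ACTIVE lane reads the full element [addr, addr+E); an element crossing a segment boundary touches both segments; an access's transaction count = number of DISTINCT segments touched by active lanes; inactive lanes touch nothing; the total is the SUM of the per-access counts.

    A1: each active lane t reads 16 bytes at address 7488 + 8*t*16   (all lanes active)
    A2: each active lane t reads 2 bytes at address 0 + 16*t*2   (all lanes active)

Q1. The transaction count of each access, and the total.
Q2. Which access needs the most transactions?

A1: 32 transactions
A2: 16 transactions

Answer: 32,16; total 48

Answer: A1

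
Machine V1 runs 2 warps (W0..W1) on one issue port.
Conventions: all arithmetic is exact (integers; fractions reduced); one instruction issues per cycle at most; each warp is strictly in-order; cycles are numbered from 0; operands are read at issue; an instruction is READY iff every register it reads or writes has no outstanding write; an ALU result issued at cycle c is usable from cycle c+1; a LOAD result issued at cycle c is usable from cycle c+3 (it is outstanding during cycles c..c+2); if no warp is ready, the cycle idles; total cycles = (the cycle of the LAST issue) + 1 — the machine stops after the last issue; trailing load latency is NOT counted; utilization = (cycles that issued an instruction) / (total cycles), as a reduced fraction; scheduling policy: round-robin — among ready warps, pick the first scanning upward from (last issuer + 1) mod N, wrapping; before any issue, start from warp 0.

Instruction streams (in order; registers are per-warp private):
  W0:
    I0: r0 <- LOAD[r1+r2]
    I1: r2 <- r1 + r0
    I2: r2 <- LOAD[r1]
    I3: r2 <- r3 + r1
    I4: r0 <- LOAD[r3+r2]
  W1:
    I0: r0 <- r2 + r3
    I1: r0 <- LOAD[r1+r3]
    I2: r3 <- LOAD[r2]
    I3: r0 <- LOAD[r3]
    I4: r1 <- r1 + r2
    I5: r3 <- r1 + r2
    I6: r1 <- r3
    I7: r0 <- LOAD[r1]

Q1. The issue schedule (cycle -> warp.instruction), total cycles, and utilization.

cycle 0: W0.I0
cycle 1: W1.I0
cycle 2: W1.I1
cycle 3: W0.I1
cycle 4: W1.I2
cycle 5: W0.I2
cycle 6: idle
cycle 7: W1.I3
cycle 8: W0.I3
cycle 9: W1.I4
cycle 10: W0.I4
cycle 11: W1.I5
cycle 12: W1.I6
cycle 13: W1.I7

Answer: 14 cycles, utilization 13/14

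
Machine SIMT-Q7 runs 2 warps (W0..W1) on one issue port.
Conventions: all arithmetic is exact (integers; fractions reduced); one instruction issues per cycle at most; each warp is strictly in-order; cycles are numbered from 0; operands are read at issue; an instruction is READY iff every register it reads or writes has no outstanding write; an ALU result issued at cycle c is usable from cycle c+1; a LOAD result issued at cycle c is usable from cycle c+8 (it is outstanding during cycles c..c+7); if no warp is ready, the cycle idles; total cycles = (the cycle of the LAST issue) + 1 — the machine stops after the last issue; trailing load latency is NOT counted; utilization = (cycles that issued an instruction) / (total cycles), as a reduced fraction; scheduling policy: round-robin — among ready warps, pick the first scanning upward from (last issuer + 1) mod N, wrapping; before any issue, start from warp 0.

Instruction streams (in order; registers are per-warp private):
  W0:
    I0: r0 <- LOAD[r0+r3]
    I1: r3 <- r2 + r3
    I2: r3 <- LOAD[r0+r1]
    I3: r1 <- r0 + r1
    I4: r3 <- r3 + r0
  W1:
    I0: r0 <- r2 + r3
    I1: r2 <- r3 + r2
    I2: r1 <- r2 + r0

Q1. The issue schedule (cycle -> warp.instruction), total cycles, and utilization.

cycle 0: W0.I0
cycle 1: W1.I0
cycle 2: W0.I1
cycle 3: W1.I1
cycle 4: W1.I2
cycle 5: idle
cycle 6: idle
cycle 7: idle
cycle 8: W0.I2
cycle 9: W0.I3
cycle 10: idle
cycle 11: idle
cycle 12: idle
cycle 13: idle
cycle 14: idle
cycle 15: idle
cycle 16: W0.I4

Answer: 17 cycles, utilization 8/17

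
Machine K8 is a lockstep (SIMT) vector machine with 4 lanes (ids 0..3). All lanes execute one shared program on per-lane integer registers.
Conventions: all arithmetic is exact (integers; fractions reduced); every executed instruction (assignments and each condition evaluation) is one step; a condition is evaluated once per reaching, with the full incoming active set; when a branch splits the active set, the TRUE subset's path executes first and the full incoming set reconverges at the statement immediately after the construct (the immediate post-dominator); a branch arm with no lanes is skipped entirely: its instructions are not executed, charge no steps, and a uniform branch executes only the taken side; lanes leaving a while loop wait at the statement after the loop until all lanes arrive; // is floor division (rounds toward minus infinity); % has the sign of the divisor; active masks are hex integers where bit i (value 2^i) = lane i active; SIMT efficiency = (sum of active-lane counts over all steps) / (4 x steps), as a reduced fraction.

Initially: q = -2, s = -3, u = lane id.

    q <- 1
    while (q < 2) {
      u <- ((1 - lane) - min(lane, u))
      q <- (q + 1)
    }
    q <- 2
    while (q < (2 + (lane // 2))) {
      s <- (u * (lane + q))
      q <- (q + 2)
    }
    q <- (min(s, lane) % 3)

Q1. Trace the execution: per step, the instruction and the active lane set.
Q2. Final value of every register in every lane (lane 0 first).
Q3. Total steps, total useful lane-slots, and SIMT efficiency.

step 0: q <- 1                       0xf
step 1: eval (q < 2)                 0xf
step 2: u <- ((1 - lane) - min(lane, u)) 0xf
step 3: q <- (q + 1)                 0xf
step 4: eval (q < 2)                 0xf
step 5: q <- 2                       0xf
step 6: eval (q < (2 + (lane // 2))) 0xf
step 7: s <- (u * (lane + q))        0xc
step 8: q <- (q + 2)                 0xc
step 9: eval (q < (2 + (lane // 2))) 0xc
step 10: q <- (min(s, lane) % 3)      0xf

Answer: 11 steps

q: 0,0,0,2
s: -3,-3,-12,-25
u: 1,-1,-3,-5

steps = 11; useful = 38; efficiency = 38/44 = 19/22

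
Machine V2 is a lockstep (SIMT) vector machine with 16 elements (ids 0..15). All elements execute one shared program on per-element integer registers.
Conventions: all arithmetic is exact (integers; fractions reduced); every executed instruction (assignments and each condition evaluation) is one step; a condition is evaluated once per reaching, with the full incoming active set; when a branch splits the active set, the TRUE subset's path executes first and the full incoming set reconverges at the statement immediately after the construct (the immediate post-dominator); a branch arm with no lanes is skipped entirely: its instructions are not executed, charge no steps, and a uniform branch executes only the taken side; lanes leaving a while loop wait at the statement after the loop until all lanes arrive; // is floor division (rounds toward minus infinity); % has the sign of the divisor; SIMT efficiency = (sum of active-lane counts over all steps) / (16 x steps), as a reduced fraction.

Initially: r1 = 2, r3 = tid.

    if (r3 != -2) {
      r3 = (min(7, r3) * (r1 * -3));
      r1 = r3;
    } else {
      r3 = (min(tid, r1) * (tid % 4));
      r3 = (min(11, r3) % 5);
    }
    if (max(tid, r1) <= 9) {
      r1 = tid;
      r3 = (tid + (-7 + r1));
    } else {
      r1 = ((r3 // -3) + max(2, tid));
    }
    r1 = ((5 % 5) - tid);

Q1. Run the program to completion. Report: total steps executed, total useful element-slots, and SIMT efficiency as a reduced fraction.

Answer: 8 steps, 106 useful, 53/64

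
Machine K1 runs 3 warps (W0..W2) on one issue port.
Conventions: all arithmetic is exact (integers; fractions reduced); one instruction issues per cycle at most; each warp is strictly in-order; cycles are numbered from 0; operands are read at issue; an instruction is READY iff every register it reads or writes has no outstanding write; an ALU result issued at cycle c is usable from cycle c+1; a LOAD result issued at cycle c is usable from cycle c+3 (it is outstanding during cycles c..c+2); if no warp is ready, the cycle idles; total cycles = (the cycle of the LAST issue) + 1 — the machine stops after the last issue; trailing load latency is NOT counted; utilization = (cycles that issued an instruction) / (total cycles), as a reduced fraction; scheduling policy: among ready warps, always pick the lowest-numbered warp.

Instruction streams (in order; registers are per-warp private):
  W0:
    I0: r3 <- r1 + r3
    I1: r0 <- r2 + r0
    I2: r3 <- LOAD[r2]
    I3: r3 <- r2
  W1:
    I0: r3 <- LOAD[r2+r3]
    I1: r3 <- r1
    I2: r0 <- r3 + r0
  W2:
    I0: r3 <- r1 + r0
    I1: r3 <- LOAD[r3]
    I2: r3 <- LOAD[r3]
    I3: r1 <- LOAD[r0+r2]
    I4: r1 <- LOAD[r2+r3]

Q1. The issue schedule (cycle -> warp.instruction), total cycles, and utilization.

cycle 0: W0.I0
cycle 1: W0.I1
cycle 2: W0.I2
cycle 3: W1.I0
cycle 4: W2.I0
cycle 5: W0.I3
cycle 6: W1.I1
cycle 7: W1.I2
cycle 8: W2.I1
cycle 9: idle
cycle 10: idle
cycle 11: W2.I2
cycle 12: W2.I3
cycle 13: idle
cycle 14: idle
cycle 15: W2.I4

Answer: 16 cycles, utilization 3/4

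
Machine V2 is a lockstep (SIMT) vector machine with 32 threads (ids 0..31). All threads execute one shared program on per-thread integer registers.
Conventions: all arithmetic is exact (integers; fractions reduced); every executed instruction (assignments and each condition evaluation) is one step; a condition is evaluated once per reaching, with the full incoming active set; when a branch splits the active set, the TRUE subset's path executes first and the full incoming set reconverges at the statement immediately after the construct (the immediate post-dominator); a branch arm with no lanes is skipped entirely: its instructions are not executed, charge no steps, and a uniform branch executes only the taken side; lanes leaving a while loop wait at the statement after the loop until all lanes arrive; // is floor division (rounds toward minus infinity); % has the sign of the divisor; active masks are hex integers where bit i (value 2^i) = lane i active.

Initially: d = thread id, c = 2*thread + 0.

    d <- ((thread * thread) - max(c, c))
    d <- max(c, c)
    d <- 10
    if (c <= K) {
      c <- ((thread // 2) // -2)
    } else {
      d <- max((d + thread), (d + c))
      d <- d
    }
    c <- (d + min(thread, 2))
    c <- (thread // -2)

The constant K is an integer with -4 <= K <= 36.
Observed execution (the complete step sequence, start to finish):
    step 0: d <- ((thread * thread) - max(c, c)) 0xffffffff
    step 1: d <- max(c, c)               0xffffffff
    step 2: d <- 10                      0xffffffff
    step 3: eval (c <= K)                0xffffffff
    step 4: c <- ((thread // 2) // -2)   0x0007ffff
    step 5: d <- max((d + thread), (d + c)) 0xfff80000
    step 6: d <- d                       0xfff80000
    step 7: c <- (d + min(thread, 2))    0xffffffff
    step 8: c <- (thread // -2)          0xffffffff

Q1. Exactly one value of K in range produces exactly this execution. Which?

Answer: K = 36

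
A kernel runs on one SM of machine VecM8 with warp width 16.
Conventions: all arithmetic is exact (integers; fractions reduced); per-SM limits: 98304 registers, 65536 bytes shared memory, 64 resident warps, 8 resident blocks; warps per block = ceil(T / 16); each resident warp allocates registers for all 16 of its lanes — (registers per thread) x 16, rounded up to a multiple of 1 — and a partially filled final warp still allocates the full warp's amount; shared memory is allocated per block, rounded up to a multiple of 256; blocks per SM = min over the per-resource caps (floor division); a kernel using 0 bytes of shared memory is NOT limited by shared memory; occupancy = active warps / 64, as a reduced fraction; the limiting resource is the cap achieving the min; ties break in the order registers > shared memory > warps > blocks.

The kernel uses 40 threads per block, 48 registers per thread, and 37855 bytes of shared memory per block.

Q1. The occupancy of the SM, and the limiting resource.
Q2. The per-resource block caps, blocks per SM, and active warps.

Answer: occupancy 3/64, limited by shared memory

registers: 42 blocks
shared memory: 1 block
warps: 21 blocks
blocks: 8 blocks

Answer: 1 block, 3 active warps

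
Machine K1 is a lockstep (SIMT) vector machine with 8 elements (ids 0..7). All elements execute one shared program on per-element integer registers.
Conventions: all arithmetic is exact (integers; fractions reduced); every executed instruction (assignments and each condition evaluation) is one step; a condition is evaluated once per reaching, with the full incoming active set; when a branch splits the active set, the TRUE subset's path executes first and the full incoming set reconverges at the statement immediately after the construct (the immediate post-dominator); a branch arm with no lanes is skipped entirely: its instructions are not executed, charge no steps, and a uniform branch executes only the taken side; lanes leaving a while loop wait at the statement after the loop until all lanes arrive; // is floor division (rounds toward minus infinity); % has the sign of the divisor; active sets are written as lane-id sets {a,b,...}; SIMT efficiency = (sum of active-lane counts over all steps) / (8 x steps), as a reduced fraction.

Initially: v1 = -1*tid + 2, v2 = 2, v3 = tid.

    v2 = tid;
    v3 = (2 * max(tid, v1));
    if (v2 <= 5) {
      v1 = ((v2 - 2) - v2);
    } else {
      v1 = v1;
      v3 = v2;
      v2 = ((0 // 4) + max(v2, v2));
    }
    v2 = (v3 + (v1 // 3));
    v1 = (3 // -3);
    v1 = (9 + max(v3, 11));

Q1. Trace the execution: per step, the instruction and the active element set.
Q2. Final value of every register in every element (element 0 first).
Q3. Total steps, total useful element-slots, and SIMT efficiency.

step 0: v2 <- tid                    {0,1,2,3,4,5,6,7}
step 1: v3 <- (2 * max(tid, v1))     {0,1,2,3,4,5,6,7}
step 2: eval (v2 <= 5)               {0,1,2,3,4,5,6,7}
step 3: v1 <- ((v2 - 2) - v2)        {0,1,2,3,4,5}
step 4: v1 <- v1                     {6,7}
step 5: v3 <- v2                     {6,7}
step 6: v2 <- ((0 // 4) + max(v2, v2)) {6,7}
step 7: v2 <- (v3 + (v1 // 3))       {0,1,2,3,4,5,6,7}
step 8: v1 <- (3 // -3)              {0,1,2,3,4,5,6,7}
step 9: v1 <- (9 + max(v3, 11))      {0,1,2,3,4,5,6,7}

Answer: 10 steps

v1: 20,20,20,20,20,20,20,20
v2: 3,1,3,5,7,9,4,5
v3: 4,2,4,6,8,10,6,7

steps = 10; useful = 60; efficiency = 60/80 = 3/4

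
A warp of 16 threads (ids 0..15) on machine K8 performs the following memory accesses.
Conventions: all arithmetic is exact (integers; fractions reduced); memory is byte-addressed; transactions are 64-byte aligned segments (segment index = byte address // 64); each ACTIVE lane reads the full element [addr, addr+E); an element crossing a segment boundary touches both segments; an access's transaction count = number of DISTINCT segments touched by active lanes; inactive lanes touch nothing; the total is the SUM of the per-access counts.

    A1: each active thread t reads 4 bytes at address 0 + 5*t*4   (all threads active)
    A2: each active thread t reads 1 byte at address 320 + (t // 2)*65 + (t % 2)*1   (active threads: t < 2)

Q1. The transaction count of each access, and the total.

A1: 5 transactions
A2: 1 transaction

Answer: 5,1; total 6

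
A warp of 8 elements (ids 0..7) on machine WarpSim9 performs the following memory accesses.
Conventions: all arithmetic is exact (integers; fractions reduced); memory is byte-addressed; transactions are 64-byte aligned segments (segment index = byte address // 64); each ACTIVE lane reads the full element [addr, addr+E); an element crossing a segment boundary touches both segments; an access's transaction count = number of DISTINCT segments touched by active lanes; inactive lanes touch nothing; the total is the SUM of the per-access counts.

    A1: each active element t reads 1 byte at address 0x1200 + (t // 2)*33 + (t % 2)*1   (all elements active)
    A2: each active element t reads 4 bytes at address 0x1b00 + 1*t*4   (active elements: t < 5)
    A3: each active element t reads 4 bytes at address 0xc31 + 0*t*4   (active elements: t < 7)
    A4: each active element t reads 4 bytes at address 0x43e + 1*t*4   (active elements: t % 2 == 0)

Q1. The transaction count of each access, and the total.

A1: 2 transactions
A2: 1 transaction
A3: 1 transaction
A4: 2 transactions

Answer: 2,1,1,2; total 6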